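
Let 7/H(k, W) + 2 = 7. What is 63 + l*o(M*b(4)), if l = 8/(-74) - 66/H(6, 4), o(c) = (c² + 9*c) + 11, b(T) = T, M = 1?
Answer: -107811/37 ≈ -2913.8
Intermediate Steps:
H(k, W) = 7/5 (H(k, W) = 7/(-2 + 7) = 7/5)
o(c) = 11 + c² + 9*c
l = -12238/259 (l = 8/(-74) - 66/7/5 = 8*(-1/74) - 66*5/7 = -4/37 - 330/7 = -12238/259 ≈ -47.251)
63 + l*o(M*b(4)) = 63 - 12238*(11 + (1*4)² + 9*(1*4))/259 = 63 - 12238*(11 + 4² + 9*4)/259 = 63 - 12238*(11 + 16 + 36)/259 = 63 - 12238/259*63 = 63 - 110142/37 = -107811/37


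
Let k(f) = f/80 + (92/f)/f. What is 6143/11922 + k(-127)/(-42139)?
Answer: 167018204783423/324116227895280 ≈ 0.51530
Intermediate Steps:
k(f) = 92/f² + f/80 (k(f) = f*(1/80) + 92/f² = f/80 + 92/f² = 92/f² + f/80)
6143/11922 + k(-127)/(-42139) = 6143/11922 + (92/(-127)² + (1/80)*(-127))/(-42139) = 6143*(1/11922) + (92*(1/16129) - 127/80)*(-1/42139) = 6143/11922 + (92/16129 - 127/80)*(-1/42139) = 6143/11922 - 2041023/1290320*(-1/42139) = 6143/11922 + 2041023/54372794480 = 167018204783423/324116227895280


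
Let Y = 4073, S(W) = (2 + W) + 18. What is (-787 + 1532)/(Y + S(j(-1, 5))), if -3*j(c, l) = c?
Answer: 447/2456 ≈ 0.18200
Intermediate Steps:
j(c, l) = -c/3
S(W) = 20 + W
(-787 + 1532)/(Y + S(j(-1, 5))) = (-787 + 1532)/(4073 + (20 - ⅓*(-1))) = 745/(4073 + (20 + ⅓)) = 745/(4073 + 61/3) = 745/(12280/3) = 745*(3/12280) = 447/2456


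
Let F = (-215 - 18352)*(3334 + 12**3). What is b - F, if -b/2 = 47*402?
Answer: 93948366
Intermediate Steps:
b = -37788 (b = -94*402 = -2*18894 = -37788)
F = -93986154 (F = -18567*(3334 + 1728) = -18567*5062 = -93986154)
b - F = -37788 - 1*(-93986154) = -37788 + 93986154 = 93948366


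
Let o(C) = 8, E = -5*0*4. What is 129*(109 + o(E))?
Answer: 15093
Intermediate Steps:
E = 0 (E = 0*4 = 0)
129*(109 + o(E)) = 129*(109 + 8) = 129*117 = 15093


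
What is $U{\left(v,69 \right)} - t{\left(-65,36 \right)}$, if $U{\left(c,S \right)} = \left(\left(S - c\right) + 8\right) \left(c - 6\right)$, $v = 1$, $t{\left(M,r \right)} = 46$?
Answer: $-426$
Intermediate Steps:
$U{\left(c,S \right)} = \left(-6 + c\right) \left(8 + S - c\right)$ ($U{\left(c,S \right)} = \left(8 + S - c\right) \left(-6 + c\right) = \left(-6 + c\right) \left(8 + S - c\right)$)
$U{\left(v,69 \right)} - t{\left(-65,36 \right)} = \left(-48 - 1^{2} - 414 + 14 \cdot 1 + 69 \cdot 1\right) - 46 = \left(-48 - 1 - 414 + 14 + 69\right) - 46 = -380 - 46 = -426$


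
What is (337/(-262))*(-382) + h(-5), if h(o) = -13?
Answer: 62664/131 ≈ 478.35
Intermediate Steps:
(337/(-262))*(-382) + h(-5) = (337/(-262))*(-382) - 13 = (337*(-1/262))*(-382) - 13 = -337/262*(-382) - 13 = 64367/131 - 13 = 62664/131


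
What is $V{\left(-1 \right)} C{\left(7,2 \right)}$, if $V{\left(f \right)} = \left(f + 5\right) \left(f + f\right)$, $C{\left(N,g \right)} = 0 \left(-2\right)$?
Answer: $0$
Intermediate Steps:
$C{\left(N,g \right)} = 0$
$V{\left(f \right)} = 2 f \left(5 + f\right)$ ($V{\left(f \right)} = \left(5 + f\right) 2 f = 2 f \left(5 + f\right)$)
$V{\left(-1 \right)} C{\left(7,2 \right)} = 2 \left(-1\right) \left(5 - 1\right) 0 = 2 \left(-1\right) 4 \cdot 0 = \left(-8\right) 0 = 0$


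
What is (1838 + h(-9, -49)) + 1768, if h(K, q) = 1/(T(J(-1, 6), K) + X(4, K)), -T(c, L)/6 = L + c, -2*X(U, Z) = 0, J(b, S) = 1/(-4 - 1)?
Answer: 995261/276 ≈ 3606.0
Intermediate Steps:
J(b, S) = -1/5 (J(b, S) = 1/(-5) = -1/5)
X(U, Z) = 0 (X(U, Z) = -1/2*0 = 0)
T(c, L) = -6*L - 6*c (T(c, L) = -6*(L + c) = -6*L - 6*c)
h(K, q) = 1/(6/5 - 6*K) (h(K, q) = 1/((-6*K - 6*(-1/5)) + 0) = 1/((-6*K + 6/5) + 0) = 1/((6/5 - 6*K) + 0) = 1/(6/5 - 6*K))
(1838 + h(-9, -49)) + 1768 = (1838 - 5/(-6 + 30*(-9))) + 1768 = (1838 - 5/(-6 - 270)) + 1768 = (1838 - 5/(-276)) + 1768 = (1838 - 5*(-1/276)) + 1768 = (1838 + 5/276) + 1768 = 507293/276 + 1768 = 995261/276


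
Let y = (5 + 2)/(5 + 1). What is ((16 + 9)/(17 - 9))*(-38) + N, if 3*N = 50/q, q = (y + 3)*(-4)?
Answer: -479/4 ≈ -119.75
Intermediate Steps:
y = 7/6 ≈ 1.1667
q = -50/3 (q = (7/6 + 3)*(-4) = (25/6)*(-4) = -50/3 ≈ -16.667)
N = -1 (N = (50/(-50/3))/3 = (50*(-3/50))/3 = (1/3)*(-3) = -1)
((16 + 9)/(17 - 9))*(-38) + N = ((16 + 9)/(17 - 9))*(-38) - 1 = (25/8)*(-38) - 1 = -475/4 - 1 = -479/4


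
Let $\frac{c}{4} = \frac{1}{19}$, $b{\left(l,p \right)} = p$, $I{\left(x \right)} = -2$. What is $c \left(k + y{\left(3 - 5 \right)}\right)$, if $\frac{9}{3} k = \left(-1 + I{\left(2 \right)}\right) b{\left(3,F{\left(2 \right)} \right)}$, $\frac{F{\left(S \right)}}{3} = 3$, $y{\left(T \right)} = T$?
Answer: $- \frac{44}{19} \approx -2.3158$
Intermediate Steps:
$F{\left(S \right)} = 9$ ($F{\left(S \right)} = 3 \cdot 3 = 9$)
$c = \frac{4}{19} \approx 0.21053$
$k = -9$ ($k = \frac{\left(-1 - 2\right) 9}{3} = \frac{\left(-3\right) 9}{3} = \frac{1}{3} \left(-27\right) = -9$)
$c \left(k + y{\left(3 - 5 \right)}\right) = \frac{4 \left(-9 + \left(3 - 5\right)\right)}{19} = \frac{4 \left(-9 - 2\right)}{19} = \frac{4}{19} \left(-11\right) = - \frac{44}{19}$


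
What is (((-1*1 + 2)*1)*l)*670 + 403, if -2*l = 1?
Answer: 68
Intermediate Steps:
l = -½ (l = -½*1 = -½ ≈ -0.50000)
(((-1*1 + 2)*1)*l)*670 + 403 = (((-1*1 + 2)*1)*(-½))*670 + 403 = (((-1 + 2)*1)*(-½))*670 + 403 = ((1*1)*(-½))*670 + 403 = (1*(-½))*670 + 403 = -½*670 + 403 = -335 + 403 = 68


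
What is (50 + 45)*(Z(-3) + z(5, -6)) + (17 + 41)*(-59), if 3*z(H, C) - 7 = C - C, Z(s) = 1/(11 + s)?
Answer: -76523/24 ≈ -3188.5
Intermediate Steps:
z(H, C) = 7/3 (z(H, C) = 7/3 + (C - C)/3 = 7/3 + (⅓)*0 = 7/3 + 0 = 7/3)
(50 + 45)*(Z(-3) + z(5, -6)) + (17 + 41)*(-59) = (50 + 45)*(1/(11 - 3) + 7/3) + (17 + 41)*(-59) = 95*(1/8 + 7/3) + 58*(-59) = 95*(⅛ + 7/3) - 3422 = 95*(59/24) - 3422 = 5605/24 - 3422 = -76523/24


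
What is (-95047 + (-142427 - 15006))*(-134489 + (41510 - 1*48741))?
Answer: 35781465600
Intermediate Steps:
(-95047 + (-142427 - 15006))*(-134489 + (41510 - 1*48741)) = (-95047 - 157433)*(-134489 + (41510 - 48741)) = -252480*(-134489 - 7231) = -252480*(-141720) = 35781465600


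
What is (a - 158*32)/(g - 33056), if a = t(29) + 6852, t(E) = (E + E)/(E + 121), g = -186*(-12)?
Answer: -134729/2311800 ≈ -0.058279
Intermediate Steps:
g = 2232
t(E) = 2*E/(121 + E) (t(E) = (2*E)/(121 + E) = 2*E/(121 + E))
a = 513929/75 (a = 2*29/(121 + 29) + 6852 = 2*29/150 + 6852 = 2*29*(1/150) + 6852 = 29/75 + 6852 = 513929/75 ≈ 6852.4)
(a - 158*32)/(g - 33056) = (513929/75 - 158*32)/(2232 - 33056) = (513929/75 - 5056)/(-30824) = (134729/75)*(-1/30824) = -134729/2311800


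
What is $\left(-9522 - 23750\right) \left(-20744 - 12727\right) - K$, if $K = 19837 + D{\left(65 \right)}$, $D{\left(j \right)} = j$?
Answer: $1113627210$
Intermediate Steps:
$K = 19902$ ($K = 19837 + 65 = 19902$)
$\left(-9522 - 23750\right) \left(-20744 - 12727\right) - K = \left(-9522 - 23750\right) \left(-20744 - 12727\right) - 19902 = \left(-33272\right) \left(-33471\right) - 19902 = 1113647112 - 19902 = 1113627210$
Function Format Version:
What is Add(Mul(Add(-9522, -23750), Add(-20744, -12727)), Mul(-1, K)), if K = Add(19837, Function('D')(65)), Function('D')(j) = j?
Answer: 1113627210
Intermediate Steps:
K = 19902 (K = Add(19837, 65) = 19902)
Add(Mul(Add(-9522, -23750), Add(-20744, -12727)), Mul(-1, K)) = Add(Mul(Add(-9522, -23750), Add(-20744, -12727)), Mul(-1, 19902)) = Add(Mul(-33272, -33471), -19902) = Add(1113647112, -19902) = 1113627210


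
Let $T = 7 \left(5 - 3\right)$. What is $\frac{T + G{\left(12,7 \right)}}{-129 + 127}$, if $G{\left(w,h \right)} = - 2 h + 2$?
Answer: $-1$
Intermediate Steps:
$T = 14$ ($T = 7 \cdot 2 = 14$)
$G{\left(w,h \right)} = 2 - 2 h$
$\frac{T + G{\left(12,7 \right)}}{-129 + 127} = \frac{14 + \left(2 - 14\right)}{-129 + 127} = \frac{14 + \left(2 - 14\right)}{-2} = \left(14 - 12\right) \left(- \frac{1}{2}\right) = 2 \left(- \frac{1}{2}\right) = -1$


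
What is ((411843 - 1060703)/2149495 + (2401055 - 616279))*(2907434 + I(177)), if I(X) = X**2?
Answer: 2254834349227807076/429899 ≈ 5.2450e+12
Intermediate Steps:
((411843 - 1060703)/2149495 + (2401055 - 616279))*(2907434 + I(177)) = ((411843 - 1060703)/2149495 + (2401055 - 616279))*(2907434 + 177**2) = (-648860*1/2149495 + 1784776)*(2907434 + 31329) = (-129772/429899 + 1784776)*2938763 = (767273287852/429899)*2938763 = 2254834349227807076/429899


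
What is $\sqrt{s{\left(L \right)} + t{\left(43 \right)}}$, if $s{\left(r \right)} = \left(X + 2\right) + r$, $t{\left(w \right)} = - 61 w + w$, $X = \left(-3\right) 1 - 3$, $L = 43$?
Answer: $11 i \sqrt{21} \approx 50.408 i$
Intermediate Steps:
$X = -6$ ($X = -3 - 3 = -6$)
$t{\left(w \right)} = - 60 w$
$s{\left(r \right)} = -4 + r$ ($s{\left(r \right)} = \left(-6 + 2\right) + r = -4 + r$)
$\sqrt{s{\left(L \right)} + t{\left(43 \right)}} = \sqrt{\left(-4 + 43\right) - 2580} = \sqrt{39 - 2580} = \sqrt{-2541} = 11 i \sqrt{21}$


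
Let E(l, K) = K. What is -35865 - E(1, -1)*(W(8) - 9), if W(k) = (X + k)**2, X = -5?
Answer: -35865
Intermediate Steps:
W(k) = (-5 + k)**2
-35865 - E(1, -1)*(W(8) - 9) = -35865 - (-1)*((-5 + 8)**2 - 9) = -35865 - (-1)*(3**2 - 9) = -35865 - (-1)*(9 - 9) = -35865 - (-1)*0 = -35865 - 1*0 = -35865 + 0 = -35865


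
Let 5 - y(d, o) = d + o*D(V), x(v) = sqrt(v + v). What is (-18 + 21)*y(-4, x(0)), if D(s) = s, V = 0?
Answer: 27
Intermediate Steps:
x(v) = sqrt(2)*sqrt(v) (x(v) = sqrt(2*v) = sqrt(2)*sqrt(v))
y(d, o) = 5 - d (y(d, o) = 5 - (d + o*0) = 5 - (d + 0) = 5 - d)
(-18 + 21)*y(-4, x(0)) = (-18 + 21)*(5 - 1*(-4)) = 3*(5 + 4) = 3*9 = 27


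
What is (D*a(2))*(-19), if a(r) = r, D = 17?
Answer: -646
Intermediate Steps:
(D*a(2))*(-19) = (17*2)*(-19) = 34*(-19) = -646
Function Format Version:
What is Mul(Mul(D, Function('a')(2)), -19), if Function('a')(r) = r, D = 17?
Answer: -646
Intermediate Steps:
Mul(Mul(D, Function('a')(2)), -19) = Mul(Mul(17, 2), -19) = Mul(34, -19) = -646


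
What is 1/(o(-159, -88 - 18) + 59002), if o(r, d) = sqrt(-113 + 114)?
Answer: 1/59003 ≈ 1.6948e-5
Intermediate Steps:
o(r, d) = 1 (o(r, d) = sqrt(1) = 1)
1/(o(-159, -88 - 18) + 59002) = 1/(1 + 59002) = 1/59003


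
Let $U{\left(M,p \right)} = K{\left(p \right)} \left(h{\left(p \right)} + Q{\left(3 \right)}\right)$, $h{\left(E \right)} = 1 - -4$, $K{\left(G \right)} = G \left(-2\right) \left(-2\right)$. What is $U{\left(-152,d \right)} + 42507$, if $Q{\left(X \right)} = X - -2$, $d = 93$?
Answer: $46227$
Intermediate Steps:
$K{\left(G \right)} = 4 G$ ($K{\left(G \right)} = - 2 G \left(-2\right) = 4 G$)
$Q{\left(X \right)} = 2 + X$ ($Q{\left(X \right)} = X + 2 = 2 + X$)
$h{\left(E \right)} = 5$ ($h{\left(E \right)} = 1 + 4 = 5$)
$U{\left(M,p \right)} = 40 p$ ($U{\left(M,p \right)} = 4 p \left(5 + \left(2 + 3\right)\right) = 4 p \left(5 + 5\right) = 4 p 10 = 40 p$)
$U{\left(-152,d \right)} + 42507 = 40 \cdot 93 + 42507 = 3720 + 42507 = 46227$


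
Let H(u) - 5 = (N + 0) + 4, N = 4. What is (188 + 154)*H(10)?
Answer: 4446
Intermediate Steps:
H(u) = 13 (H(u) = 5 + ((4 + 0) + 4) = 5 + (4 + 4) = 5 + 8 = 13)
(188 + 154)*H(10) = (188 + 154)*13 = 342*13 = 4446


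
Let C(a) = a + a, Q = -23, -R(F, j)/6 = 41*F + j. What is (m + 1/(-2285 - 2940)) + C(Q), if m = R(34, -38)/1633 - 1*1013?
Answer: -9078350308/8532425 ≈ -1064.0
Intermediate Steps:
R(F, j) = -246*F - 6*j (R(F, j) = -6*(41*F + j) = -6*(j + 41*F) = -246*F - 6*j)
m = -1662365/1633 (m = (-246*34 - 6*(-38))/1633 - 1*1013 = (-8364 + 228)*(1/1633) - 1013 = -8136*1/1633 - 1013 = -8136/1633 - 1013 = -1662365/1633 ≈ -1018.0)
C(a) = 2*a
(m + 1/(-2285 - 2940)) + C(Q) = (-1662365/1633 + 1/(-2285 - 2940)) + 2*(-23) = (-1662365/1633 + 1/(-5225)) - 46 = (-1662365/1633 - 1/5225) - 46 = -8685858758/8532425 - 46 = -9078350308/8532425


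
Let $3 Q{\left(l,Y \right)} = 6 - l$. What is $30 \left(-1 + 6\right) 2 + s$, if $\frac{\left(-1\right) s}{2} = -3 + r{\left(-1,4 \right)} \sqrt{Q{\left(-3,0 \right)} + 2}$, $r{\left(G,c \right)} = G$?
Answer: $306 + 2 \sqrt{5} \approx 310.47$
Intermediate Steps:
$Q{\left(l,Y \right)} = 2 - \frac{l}{3}$ ($Q{\left(l,Y \right)} = \frac{6 - l}{3} = 2 - \frac{l}{3}$)
$s = 6 + 2 \sqrt{5}$ ($s = - 2 \left(-3 - \sqrt{\left(2 - -1\right) + 2}\right) = - 2 \left(-3 - \sqrt{\left(2 + 1\right) + 2}\right) = - 2 \left(-3 - \sqrt{3 + 2}\right) = - 2 \left(-3 - \sqrt{5}\right) = 6 + 2 \sqrt{5} \approx 10.472$)
$30 \left(-1 + 6\right) 2 + s = 30 \left(-1 + 6\right) 2 + \left(6 + 2 \sqrt{5}\right) = 30 \cdot 5 \cdot 2 + \left(6 + 2 \sqrt{5}\right) = 30 \cdot 10 + \left(6 + 2 \sqrt{5}\right) = 300 + \left(6 + 2 \sqrt{5}\right) = 306 + 2 \sqrt{5}$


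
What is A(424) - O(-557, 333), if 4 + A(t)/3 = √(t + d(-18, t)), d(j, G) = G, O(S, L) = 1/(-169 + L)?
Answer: -1969/164 + 12*√53 ≈ 75.355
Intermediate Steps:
A(t) = -12 + 3*√2*√t (A(t) = -12 + 3*√(t + t) = -12 + 3*√(2*t) = -12 + 3*(√2*√t) = -12 + 3*√2*√t)
A(424) - O(-557, 333) = (-12 + 3*√2*√424) - 1/(-169 + 333) = (-12 + 3*√2*(2*√106)) - 1/164 = (-12 + 12*√53) - 1*1/164 = (-12 + 12*√53) - 1/164 = -1969/164 + 12*√53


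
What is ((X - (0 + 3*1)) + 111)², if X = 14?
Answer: 14884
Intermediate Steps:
((X - (0 + 3*1)) + 111)² = ((14 - (0 + 3*1)) + 111)² = ((14 - (0 + 3)) + 111)² = ((14 - 1*3) + 111)² = ((14 - 3) + 111)² = (11 + 111)² = 122² = 14884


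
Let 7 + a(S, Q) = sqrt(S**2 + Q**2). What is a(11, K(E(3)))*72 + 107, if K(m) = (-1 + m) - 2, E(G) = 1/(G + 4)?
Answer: -397 + 72*sqrt(6329)/7 ≈ 421.28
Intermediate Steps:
E(G) = 1/(4 + G)
K(m) = -3 + m
a(S, Q) = -7 + sqrt(Q**2 + S**2) (a(S, Q) = -7 + sqrt(S**2 + Q**2) = -7 + sqrt(Q**2 + S**2))
a(11, K(E(3)))*72 + 107 = (-7 + sqrt((-3 + 1/(4 + 3))**2 + 11**2))*72 + 107 = (-7 + sqrt((-3 + 1/7)**2 + 121))*72 + 107 = (-7 + sqrt((-20/7)**2 + 121))*72 + 107 = (-7 + sqrt(400/49 + 121))*72 + 107 = (-7 + sqrt(6329/49))*72 + 107 = (-7 + sqrt(6329)/7)*72 + 107 = (-504 + 72*sqrt(6329)/7) + 107 = -397 + 72*sqrt(6329)/7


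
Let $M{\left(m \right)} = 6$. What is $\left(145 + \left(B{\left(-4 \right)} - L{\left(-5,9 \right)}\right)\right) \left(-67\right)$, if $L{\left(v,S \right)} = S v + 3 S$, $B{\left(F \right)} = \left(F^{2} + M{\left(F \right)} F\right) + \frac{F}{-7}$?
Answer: $- \frac{72963}{7} \approx -10423.0$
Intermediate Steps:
$B{\left(F \right)} = F^{2} + \frac{41 F}{7}$ ($B{\left(F \right)} = \left(F^{2} + 6 F\right) + \frac{F}{-7} = \left(F^{2} + 6 F\right) + F \left(- \frac{1}{7}\right) = \left(F^{2} + 6 F\right) - \frac{F}{7} = F^{2} + \frac{41 F}{7}$)
$L{\left(v,S \right)} = 3 S + S v$
$\left(145 + \left(B{\left(-4 \right)} - L{\left(-5,9 \right)}\right)\right) \left(-67\right) = \left(145 - \left(9 \left(3 - 5\right) + \frac{4 \left(41 + 7 \left(-4\right)\right)}{7}\right)\right) \left(-67\right) = \left(145 + \left(\frac{1}{7} \left(-4\right) \left(41 - 28\right) - 9 \left(-2\right)\right)\right) \left(-67\right) = \left(145 + \left(\frac{1}{7} \left(-4\right) 13 - -18\right)\right) \left(-67\right) = \left(145 + \left(- \frac{52}{7} + 18\right)\right) \left(-67\right) = \left(145 + \frac{74}{7}\right) \left(-67\right) = \frac{1089}{7} \left(-67\right) = - \frac{72963}{7}$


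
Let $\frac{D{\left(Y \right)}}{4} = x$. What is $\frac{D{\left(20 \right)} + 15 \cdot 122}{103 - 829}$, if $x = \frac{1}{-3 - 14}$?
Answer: $- \frac{15553}{6171} \approx -2.5203$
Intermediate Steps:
$x = - \frac{1}{17}$ ($x = \frac{1}{-17} = - \frac{1}{17} \approx -0.058824$)
$D{\left(Y \right)} = - \frac{4}{17}$ ($D{\left(Y \right)} = 4 \left(- \frac{1}{17}\right) = - \frac{4}{17}$)
$\frac{D{\left(20 \right)} + 15 \cdot 122}{103 - 829} = \frac{- \frac{4}{17} + 15 \cdot 122}{103 - 829} = \frac{- \frac{4}{17} + 1830}{-726} = \frac{31106}{17} \left(- \frac{1}{726}\right) = - \frac{15553}{6171}$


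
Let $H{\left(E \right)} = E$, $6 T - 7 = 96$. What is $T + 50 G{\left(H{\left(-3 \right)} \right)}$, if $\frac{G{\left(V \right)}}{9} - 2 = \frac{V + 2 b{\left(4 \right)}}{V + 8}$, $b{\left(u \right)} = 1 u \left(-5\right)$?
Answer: $- \frac{17717}{6} \approx -2952.8$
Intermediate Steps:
$b{\left(u \right)} = - 5 u$ ($b{\left(u \right)} = 1 \left(- 5 u\right) = - 5 u$)
$T = \frac{103}{6}$ ($T = \frac{7}{6} + \frac{1}{6} \cdot 96 = \frac{7}{6} + 16 = \frac{103}{6} \approx 17.167$)
$G{\left(V \right)} = 18 + \frac{9 \left(-40 + V\right)}{8 + V}$ ($G{\left(V \right)} = 18 + 9 \frac{V + 2 \left(\left(-5\right) 4\right)}{V + 8} = 18 + 9 \frac{V + 2 \left(-20\right)}{8 + V} = 18 + 9 \frac{V - 40}{8 + V} = 18 + 9 \frac{-40 + V}{8 + V} = 18 + \frac{9 \left(-40 + V\right)}{8 + V}$)
$T + 50 G{\left(H{\left(-3 \right)} \right)} = \frac{103}{6} + 50 \frac{27 \left(-8 - 3\right)}{8 - 3} = \frac{103}{6} + 50 \cdot 27 \cdot \frac{1}{5} \left(-11\right) = \frac{103}{6} + 50 \left(- \frac{297}{5}\right) = \frac{103}{6} - 2970 = - \frac{17717}{6}$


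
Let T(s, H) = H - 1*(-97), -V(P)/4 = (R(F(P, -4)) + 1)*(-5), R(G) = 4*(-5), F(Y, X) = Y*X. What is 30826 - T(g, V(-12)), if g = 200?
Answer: 31109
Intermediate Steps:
F(Y, X) = X*Y
R(G) = -20
V(P) = -380 (V(P) = -4*(-20 + 1)*(-5) = -(-76)*(-5) = -4*95 = -380)
T(s, H) = 97 + H (T(s, H) = H + 97 = 97 + H)
30826 - T(g, V(-12)) = 30826 - (97 - 380) = 30826 - 1*(-283) = 30826 + 283 = 31109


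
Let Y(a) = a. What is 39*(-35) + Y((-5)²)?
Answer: -1340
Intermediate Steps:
39*(-35) + Y((-5)²) = 39*(-35) + (-5)² = -1365 + 25 = -1340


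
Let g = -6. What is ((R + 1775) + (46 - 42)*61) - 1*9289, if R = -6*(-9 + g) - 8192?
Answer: -15372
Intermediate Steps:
R = -8102 (R = -6*(-9 - 6) - 8192 = -6*(-15) - 8192 = 90 - 8192 = -8102)
((R + 1775) + (46 - 42)*61) - 1*9289 = ((-8102 + 1775) + (46 - 42)*61) - 1*9289 = (-6327 + 4*61) - 9289 = (-6327 + 244) - 9289 = -6083 - 9289 = -15372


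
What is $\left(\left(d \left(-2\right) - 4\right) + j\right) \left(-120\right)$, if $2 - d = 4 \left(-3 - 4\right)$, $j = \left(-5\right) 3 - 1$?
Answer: $9600$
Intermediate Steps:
$j = -16$ ($j = -15 - 1 = -16$)
$d = 30$ ($d = 2 - 4 \left(-3 - 4\right) = 2 - 4 \left(-7\right) = 2 - -28 = 2 + 28 = 30$)
$\left(\left(d \left(-2\right) - 4\right) + j\right) \left(-120\right) = \left(\left(30 \left(-2\right) - 4\right) - 16\right) \left(-120\right) = \left(\left(-60 - 4\right) - 16\right) \left(-120\right) = \left(-64 - 16\right) \left(-120\right) = \left(-80\right) \left(-120\right) = 9600$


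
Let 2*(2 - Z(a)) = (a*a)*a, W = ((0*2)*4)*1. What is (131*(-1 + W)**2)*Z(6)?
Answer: -13886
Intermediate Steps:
W = 0 (W = (0*4)*1 = 0*1 = 0)
Z(a) = 2 - a**3/2 (Z(a) = 2 - a*a*a/2 = 2 - a**2*a/2 = 2 - a**3/2)
(131*(-1 + W)**2)*Z(6) = (131*(-1 + 0)**2)*(2 - 1/2*6**3) = (131*(-1)**2)*(2 - 1/2*216) = (131*1)*(2 - 108) = 131*(-106) = -13886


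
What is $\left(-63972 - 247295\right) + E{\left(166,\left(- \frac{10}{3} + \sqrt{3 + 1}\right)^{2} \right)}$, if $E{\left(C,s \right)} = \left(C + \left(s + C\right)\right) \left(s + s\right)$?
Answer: $- \frac{25116499}{81} \approx -3.1008 \cdot 10^{5}$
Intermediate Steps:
$E{\left(C,s \right)} = 2 s \left(s + 2 C\right)$ ($E{\left(C,s \right)} = \left(C + \left(C + s\right)\right) 2 s = \left(s + 2 C\right) 2 s = 2 s \left(s + 2 C\right)$)
$\left(-63972 - 247295\right) + E{\left(166,\left(- \frac{10}{3} + \sqrt{3 + 1}\right)^{2} \right)} = \left(-63972 - 247295\right) + 2 \left(- \frac{10}{3} + \sqrt{3 + 1}\right)^{2} \left(\left(- \frac{10}{3} + \sqrt{3 + 1}\right)^{2} + 2 \cdot 166\right) = -311267 + 2 \left(\left(-10\right) \frac{1}{3} + \sqrt{4}\right)^{2} \left(\left(\left(-10\right) \frac{1}{3} + \sqrt{4}\right)^{2} + 332\right) = -311267 + 2 \left(- \frac{10}{3} + 2\right)^{2} \left(\left(- \frac{10}{3} + 2\right)^{2} + 332\right) = -311267 + 2 \left(- \frac{4}{3}\right)^{2} \left(\left(- \frac{4}{3}\right)^{2} + 332\right) = -311267 + 2 \cdot \frac{16}{9} \left(\frac{16}{9} + 332\right) = -311267 + 2 \cdot \frac{16}{9} \cdot \frac{3004}{9} = -311267 + \frac{96128}{81} = - \frac{25116499}{81}$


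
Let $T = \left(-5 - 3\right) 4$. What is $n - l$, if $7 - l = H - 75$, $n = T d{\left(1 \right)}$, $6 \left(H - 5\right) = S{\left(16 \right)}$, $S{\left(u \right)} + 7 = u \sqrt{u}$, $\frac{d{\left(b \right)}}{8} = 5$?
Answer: $- \frac{2695}{2} \approx -1347.5$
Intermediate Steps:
$d{\left(b \right)} = 40$ ($d{\left(b \right)} = 8 \cdot 5 = 40$)
$S{\left(u \right)} = -7 + u^{\frac{3}{2}}$ ($S{\left(u \right)} = -7 + u \sqrt{u} = -7 + u^{\frac{3}{2}}$)
$T = -32$ ($T = \left(-8\right) 4 = -32$)
$H = \frac{29}{2}$ ($H = 5 + \frac{-7 + 16^{\frac{3}{2}}}{6} = 5 + \frac{-7 + 64}{6} = 5 + \frac{1}{6} \cdot 57 = 5 + \frac{19}{2} = \frac{29}{2} \approx 14.5$)
$n = -1280$ ($n = \left(-32\right) 40 = -1280$)
$l = \frac{135}{2}$ ($l = 7 - \left(\frac{29}{2} - 75\right) = 7 - - \frac{121}{2} = 7 + \frac{121}{2} = \frac{135}{2} \approx 67.5$)
$n - l = -1280 - \frac{135}{2} = - \frac{2695}{2}$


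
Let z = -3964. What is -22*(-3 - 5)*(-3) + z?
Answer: -4492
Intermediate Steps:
-22*(-3 - 5)*(-3) + z = -22*(-3 - 5)*(-3) - 3964 = -(-176)*(-3) - 3964 = -22*24 - 3964 = -528 - 3964 = -4492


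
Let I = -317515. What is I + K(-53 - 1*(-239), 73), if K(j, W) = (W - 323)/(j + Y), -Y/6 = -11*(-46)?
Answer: -18098350/57 ≈ -3.1752e+5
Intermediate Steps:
Y = -3036 (Y = -(-66)*(-46) = -6*506 = -3036)
K(j, W) = (-323 + W)/(-3036 + j) (K(j, W) = (W - 323)/(j - 3036) = (-323 + W)/(-3036 + j))
I + K(-53 - 1*(-239), 73) = -317515 + (-323 + 73)/(-3036 + (-53 - 1*(-239))) = -317515 - 250/(-3036 + (-53 + 239)) = -317515 - 250/(-3036 + 186) = -317515 - 250/(-2850) = -317515 - 1/2850*(-250) = -317515 + 5/57 = -18098350/57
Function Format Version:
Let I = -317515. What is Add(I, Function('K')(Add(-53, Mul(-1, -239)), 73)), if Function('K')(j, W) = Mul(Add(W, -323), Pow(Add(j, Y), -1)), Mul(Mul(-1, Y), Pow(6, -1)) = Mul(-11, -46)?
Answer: Rational(-18098350, 57) ≈ -3.1752e+5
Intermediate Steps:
Y = -3036 (Y = Mul(-6, Mul(-11, -46)) = Mul(-6, 506) = -3036)
Function('K')(j, W) = Mul(Pow(Add(-3036, j), -1), Add(-323, W)) (Function('K')(j, W) = Mul(Add(W, -323), Pow(Add(j, -3036), -1)) = Mul(Add(-323, W), Pow(Add(-3036, j), -1)) = Mul(Pow(Add(-3036, j), -1), Add(-323, W)))
Add(I, Function('K')(Add(-53, Mul(-1, -239)), 73)) = Add(-317515, Mul(Pow(Add(-3036, Add(-53, Mul(-1, -239))), -1), Add(-323, 73))) = Add(-317515, Mul(Pow(Add(-3036, Add(-53, 239)), -1), -250)) = Add(-317515, Mul(Pow(Add(-3036, 186), -1), -250)) = Add(-317515, Mul(Pow(-2850, -1), -250)) = Add(-317515, Mul(Rational(-1, 2850), -250)) = Add(-317515, Rational(5, 57)) = Rational(-18098350, 57)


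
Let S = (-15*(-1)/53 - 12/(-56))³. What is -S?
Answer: -50243409/408518488 ≈ -0.12299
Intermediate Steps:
S = 50243409/408518488 (S = (15*(1/53) - 12*(-1/56))³ = (15/53 + 3/14)³ = (369/742)³ = 50243409/408518488 ≈ 0.12299)
-S = -1*50243409/408518488 = -50243409/408518488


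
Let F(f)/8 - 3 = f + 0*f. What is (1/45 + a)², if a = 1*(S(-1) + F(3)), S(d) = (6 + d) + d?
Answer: 5480281/2025 ≈ 2706.3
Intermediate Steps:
S(d) = 6 + 2*d
F(f) = 24 + 8*f (F(f) = 24 + 8*(f + 0*f) = 24 + 8*(f + 0) = 24 + 8*f)
a = 52 (a = 1*((6 + 2*(-1)) + (24 + 8*3)) = 1*((6 - 2) + (24 + 24)) = 1*(4 + 48) = 1*52 = 52)
(1/45 + a)² = (1/45 + 52)² = (2341/45)² = 5480281/2025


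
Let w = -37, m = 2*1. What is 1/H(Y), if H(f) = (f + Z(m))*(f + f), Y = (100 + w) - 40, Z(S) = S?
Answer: 1/1150 ≈ 0.00086956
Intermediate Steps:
m = 2
Y = 23 (Y = (100 - 37) - 40 = 63 - 40 = 23)
H(f) = 2*f*(2 + f) (H(f) = (f + 2)*(f + f) = (2 + f)*(2*f) = 2*f*(2 + f))
1/H(Y) = 1/(2*23*(2 + 23)) = 1/(2*23*25) = 1/1150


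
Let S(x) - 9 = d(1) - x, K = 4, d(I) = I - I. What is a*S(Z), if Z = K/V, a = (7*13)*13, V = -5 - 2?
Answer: 11323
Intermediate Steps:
d(I) = 0
V = -7
a = 1183 (a = 91*13 = 1183)
Z = -4/7 (Z = 4/(-7) = 4*(-⅐) = -4/7 ≈ -0.57143)
S(x) = 9 - x (S(x) = 9 + (0 - x) = 9 - x)
a*S(Z) = 1183*(9 - 1*(-4/7)) = 1183*(9 + 4/7) = 1183*(67/7) = 11323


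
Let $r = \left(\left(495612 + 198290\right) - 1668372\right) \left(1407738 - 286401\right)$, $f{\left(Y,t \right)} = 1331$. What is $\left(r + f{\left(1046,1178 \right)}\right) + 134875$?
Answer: $-1092709130184$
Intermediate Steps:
$r = -1092709266390$ ($r = \left(693902 - 1668372\right) 1121337 = \left(-974470\right) 1121337 = -1092709266390$)
$\left(r + f{\left(1046,1178 \right)}\right) + 134875 = \left(-1092709266390 + 1331\right) + 134875 = -1092709265059 + 134875 = -1092709130184$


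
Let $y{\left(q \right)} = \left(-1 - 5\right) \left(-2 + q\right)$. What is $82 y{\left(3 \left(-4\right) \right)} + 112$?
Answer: $7000$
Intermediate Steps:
$y{\left(q \right)} = 12 - 6 q$ ($y{\left(q \right)} = - 6 \left(-2 + q\right) = 12 - 6 q$)
$82 y{\left(3 \left(-4\right) \right)} + 112 = 82 \left(12 - 6 \cdot 3 \left(-4\right)\right) + 112 = 82 \left(12 - -72\right) + 112 = 82 \left(12 + 72\right) + 112 = 82 \cdot 84 + 112 = 6888 + 112 = 7000$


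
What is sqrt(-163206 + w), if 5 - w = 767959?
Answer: 2*I*sqrt(232790) ≈ 964.97*I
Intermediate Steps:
w = -767954 (w = 5 - 1*767959 = 5 - 767959 = -767954)
sqrt(-163206 + w) = sqrt(-163206 - 767954) = sqrt(-931160) = 2*I*sqrt(232790)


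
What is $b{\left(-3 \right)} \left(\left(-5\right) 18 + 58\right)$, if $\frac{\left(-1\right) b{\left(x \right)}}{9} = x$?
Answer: $-864$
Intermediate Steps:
$b{\left(x \right)} = - 9 x$
$b{\left(-3 \right)} \left(\left(-5\right) 18 + 58\right) = \left(-9\right) \left(-3\right) \left(\left(-5\right) 18 + 58\right) = 27 \left(-90 + 58\right) = 27 \left(-32\right) = -864$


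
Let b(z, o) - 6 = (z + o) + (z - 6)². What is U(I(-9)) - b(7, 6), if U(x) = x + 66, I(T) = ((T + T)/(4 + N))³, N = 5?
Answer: 38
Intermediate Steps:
b(z, o) = 6 + o + z + (-6 + z)² (b(z, o) = 6 + ((z + o) + (z - 6)²) = 6 + ((o + z) + (-6 + z)²) = 6 + (o + z + (-6 + z)²) = 6 + o + z + (-6 + z)²)
I(T) = 8*T³/729 (I(T) = ((T + T)/(4 + 5))³ = ((2*T)/9)³ = ((2*T)*(⅑))³ = (2*T/9)³ = 8*T³/729)
U(x) = 66 + x
U(I(-9)) - b(7, 6) = (66 + (8/729)*(-9)³) - (6 + 6 + 7 + (-6 + 7)²) = (66 + (8/729)*(-729)) - (6 + 6 + 7 + 1²) = (66 - 8) - (6 + 6 + 7 + 1) = 58 - 1*20 = 58 - 20 = 38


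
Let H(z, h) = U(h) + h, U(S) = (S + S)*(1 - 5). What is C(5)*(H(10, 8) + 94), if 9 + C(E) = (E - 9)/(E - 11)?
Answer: -950/3 ≈ -316.67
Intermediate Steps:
C(E) = -9 + (-9 + E)/(-11 + E) (C(E) = -9 + (E - 9)/(E - 11) = -9 + (-9 + E)/(-11 + E))
U(S) = -8*S (U(S) = (2*S)*(-4) = -8*S)
H(z, h) = -7*h (H(z, h) = -8*h + h = -7*h)
C(5)*(H(10, 8) + 94) = (2*(45 - 4*5)/(-11 + 5))*(-7*8 + 94) = (2*(45 - 20)/(-6))*(-56 + 94) = (2*(-⅙)*25)*38 = -25/3*38 = -950/3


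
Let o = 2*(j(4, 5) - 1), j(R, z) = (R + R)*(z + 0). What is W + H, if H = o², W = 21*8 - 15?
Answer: 6237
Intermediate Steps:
j(R, z) = 2*R*z (j(R, z) = (2*R)*z = 2*R*z)
o = 78 (o = 2*(2*4*5 - 1) = 2*(40 - 1) = 2*39 = 78)
W = 153 (W = 168 - 15 = 153)
H = 6084 (H = 78² = 6084)
W + H = 153 + 6084 = 6237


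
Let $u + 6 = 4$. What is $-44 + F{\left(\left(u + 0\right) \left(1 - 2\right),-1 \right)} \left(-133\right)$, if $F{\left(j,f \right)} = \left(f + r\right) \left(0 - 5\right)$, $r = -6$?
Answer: $-4699$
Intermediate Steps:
$u = -2$ ($u = -6 + 4 = -2$)
$F{\left(j,f \right)} = 30 - 5 f$ ($F{\left(j,f \right)} = \left(f - 6\right) \left(0 - 5\right) = \left(-6 + f\right) \left(-5\right) = 30 - 5 f$)
$-44 + F{\left(\left(u + 0\right) \left(1 - 2\right),-1 \right)} \left(-133\right) = -44 + \left(30 - -5\right) \left(-133\right) = -44 + \left(30 + 5\right) \left(-133\right) = -44 + 35 \left(-133\right) = -44 - 4655 = -4699$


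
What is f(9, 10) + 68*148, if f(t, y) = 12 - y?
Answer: 10066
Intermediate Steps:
f(9, 10) + 68*148 = (12 - 1*10) + 68*148 = (12 - 10) + 10064 = 2 + 10064 = 10066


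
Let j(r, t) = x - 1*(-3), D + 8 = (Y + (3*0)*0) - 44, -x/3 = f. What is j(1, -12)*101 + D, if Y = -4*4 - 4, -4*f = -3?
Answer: 15/4 ≈ 3.7500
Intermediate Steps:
f = ¾ (f = -¼*(-3) = ¾ ≈ 0.75000)
x = -9/4 (x = -3*¾ = -9/4 ≈ -2.2500)
Y = -20 (Y = -16 - 4 = -20)
D = -72 (D = -8 + ((-20 + (3*0)*0) - 44) = -8 + ((-20 + 0*0) - 44) = -8 + ((-20 + 0) - 44) = -8 + (-20 - 44) = -8 - 64 = -72)
j(r, t) = ¾ (j(r, t) = -9/4 - 1*(-3) = -9/4 + 3 = ¾)
j(1, -12)*101 + D = (¾)*101 - 72 = 303/4 - 72 = 15/4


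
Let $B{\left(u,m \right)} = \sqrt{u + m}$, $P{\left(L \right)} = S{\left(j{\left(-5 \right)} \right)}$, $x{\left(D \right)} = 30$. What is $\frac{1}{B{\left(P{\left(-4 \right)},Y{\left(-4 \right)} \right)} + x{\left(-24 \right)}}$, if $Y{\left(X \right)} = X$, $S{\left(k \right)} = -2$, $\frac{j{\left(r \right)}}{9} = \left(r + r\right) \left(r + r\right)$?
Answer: $\frac{5}{151} - \frac{i \sqrt{6}}{906} \approx 0.033113 - 0.0027036 i$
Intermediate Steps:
$j{\left(r \right)} = 36 r^{2}$ ($j{\left(r \right)} = 9 \left(r + r\right) \left(r + r\right) = 9 \cdot 2 r 2 r = 9 \cdot 4 r^{2} = 36 r^{2}$)
$P{\left(L \right)} = -2$
$B{\left(u,m \right)} = \sqrt{m + u}$
$\frac{1}{B{\left(P{\left(-4 \right)},Y{\left(-4 \right)} \right)} + x{\left(-24 \right)}} = \frac{1}{\sqrt{-4 - 2} + 30} = \frac{1}{\sqrt{-6} + 30} = \frac{1}{i \sqrt{6} + 30} = \frac{1}{30 + i \sqrt{6}}$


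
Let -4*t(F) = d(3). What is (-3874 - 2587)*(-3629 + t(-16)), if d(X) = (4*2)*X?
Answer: 23485735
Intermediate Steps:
d(X) = 8*X
t(F) = -6 (t(F) = -2*3 = -1/4*24 = -6)
(-3874 - 2587)*(-3629 + t(-16)) = (-3874 - 2587)*(-3629 - 6) = -6461*(-3635) = 23485735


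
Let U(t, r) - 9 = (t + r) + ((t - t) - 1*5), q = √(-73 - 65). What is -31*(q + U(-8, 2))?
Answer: 62 - 31*I*√138 ≈ 62.0 - 364.17*I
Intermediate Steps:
q = I*√138 (q = √(-138) = I*√138 ≈ 11.747*I)
U(t, r) = 4 + r + t (U(t, r) = 9 + ((t + r) + ((t - t) - 1*5)) = 9 + ((r + t) + (0 - 5)) = 9 + ((r + t) - 5) = 9 + (-5 + r + t) = 4 + r + t)
-31*(q + U(-8, 2)) = -31*(I*√138 + (4 + 2 - 8)) = -31*(I*√138 - 2) = -31*(-2 + I*√138) = 62 - 31*I*√138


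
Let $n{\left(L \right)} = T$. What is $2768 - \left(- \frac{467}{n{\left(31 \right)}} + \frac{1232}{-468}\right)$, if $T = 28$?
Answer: $\frac{9131231}{3276} \approx 2787.3$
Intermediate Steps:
$n{\left(L \right)} = 28$
$2768 - \left(- \frac{467}{n{\left(31 \right)}} + \frac{1232}{-468}\right) = 2768 - \left(- \frac{467}{28} + \frac{1232}{-468}\right) = 2768 - \left(\left(-467\right) \frac{1}{28} + 1232 \left(- \frac{1}{468}\right)\right) = 2768 - \left(- \frac{467}{28} - \frac{308}{117}\right) = 2768 - - \frac{63263}{3276} = 2768 + \frac{63263}{3276} = \frac{9131231}{3276}$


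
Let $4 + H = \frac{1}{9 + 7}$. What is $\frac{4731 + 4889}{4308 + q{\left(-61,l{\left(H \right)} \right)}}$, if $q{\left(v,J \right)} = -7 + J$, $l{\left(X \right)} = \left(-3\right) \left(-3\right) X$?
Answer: $\frac{153920}{68249} \approx 2.2553$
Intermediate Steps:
$H = - \frac{63}{16}$ ($H = -4 + \frac{1}{9 + 7} = -4 + \frac{1}{16} = - \frac{63}{16} \approx -3.9375$)
$l{\left(X \right)} = 9 X$
$\frac{4731 + 4889}{4308 + q{\left(-61,l{\left(H \right)} \right)}} = \frac{4731 + 4889}{4308 + \left(-7 + 9 \left(- \frac{63}{16}\right)\right)} = \frac{9620}{4308 - \frac{679}{16}} = \frac{9620}{\frac{68249}{16}} = 9620 \cdot \frac{16}{68249} = \frac{153920}{68249}$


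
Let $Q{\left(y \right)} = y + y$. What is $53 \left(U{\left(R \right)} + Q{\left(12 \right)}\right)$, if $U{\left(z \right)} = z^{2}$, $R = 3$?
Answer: $1749$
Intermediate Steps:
$Q{\left(y \right)} = 2 y$
$53 \left(U{\left(R \right)} + Q{\left(12 \right)}\right) = 53 \left(3^{2} + 2 \cdot 12\right) = 53 \left(9 + 24\right) = 53 \cdot 33 = 1749$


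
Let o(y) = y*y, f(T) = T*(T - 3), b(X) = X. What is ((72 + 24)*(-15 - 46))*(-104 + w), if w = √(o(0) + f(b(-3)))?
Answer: 609024 - 17568*√2 ≈ 5.8418e+5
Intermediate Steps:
f(T) = T*(-3 + T)
o(y) = y²
w = 3*√2 (w = √(0² - 3*(-3 - 3)) = √(0 - 3*(-6)) = √(0 + 18) = √18 = 3*√2 ≈ 4.2426)
((72 + 24)*(-15 - 46))*(-104 + w) = ((72 + 24)*(-15 - 46))*(-104 + 3*√2) = (96*(-61))*(-104 + 3*√2) = -5856*(-104 + 3*√2) = 609024 - 17568*√2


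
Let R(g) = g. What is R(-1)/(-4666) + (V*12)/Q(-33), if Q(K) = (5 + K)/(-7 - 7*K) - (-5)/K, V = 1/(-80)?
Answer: 924233/1703090 ≈ 0.54268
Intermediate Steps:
V = -1/80 ≈ -0.012500
Q(K) = 5/K + (5 + K)/(-7 - 7*K) (Q(K) = (5 + K)/(-7 - 7*K) + 5/K = 5/K + (5 + K)/(-7 - 7*K))
R(-1)/(-4666) + (V*12)/Q(-33) = -1/(-4666) + (-1/80*12)/(((⅐)*(35 - 1*(-33)² + 30*(-33))/(-33*(1 - 33)))) = -1*(-1/4666) - 3*7392/(35 - 1*1089 - 990)/20 = 1/4666 - 3*7392/(35 - 1089 - 990)/20 = 1/4666 - 3/(20*((⅐)*(-1/33)*(-1/32)*(-2044))) = 1/4666 - 3/(20*(-73/264)) = 1/4666 - 3/20*(-264/73) = 1/4666 + 198/365 = 924233/1703090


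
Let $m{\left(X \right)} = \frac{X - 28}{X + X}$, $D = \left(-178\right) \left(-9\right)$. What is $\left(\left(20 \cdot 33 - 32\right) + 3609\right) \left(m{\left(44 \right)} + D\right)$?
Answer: $\frac{74672888}{11} \approx 6.7884 \cdot 10^{6}$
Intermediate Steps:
$D = 1602$
$m{\left(X \right)} = \frac{-28 + X}{2 X}$
$\left(\left(20 \cdot 33 - 32\right) + 3609\right) \left(m{\left(44 \right)} + D\right) = \left(\left(20 \cdot 33 - 32\right) + 3609\right) \left(\frac{-28 + 44}{2 \cdot 44} + 1602\right) = \left(\left(660 - 32\right) + 3609\right) \left(\frac{1}{2} \cdot \frac{1}{44} \cdot 16 + 1602\right) = \left(628 + 3609\right) \left(\frac{2}{11} + 1602\right) = 4237 \cdot \frac{17624}{11} = \frac{74672888}{11}$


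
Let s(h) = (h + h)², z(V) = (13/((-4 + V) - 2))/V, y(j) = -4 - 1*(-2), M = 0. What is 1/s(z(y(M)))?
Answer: 64/169 ≈ 0.37870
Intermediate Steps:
y(j) = -2 (y(j) = -4 + 2 = -2)
z(V) = 13/(V*(-6 + V)) (z(V) = (13/(-6 + V))/V = 13/(V*(-6 + V)))
s(h) = 4*h² (s(h) = (2*h)² = 4*h²)
1/s(z(y(M))) = 1/(4*(13/(-2*(-6 - 2)))²) = 1/(4*(13*(-½)/(-8))²) = 1/(4*(13*(-½)*(-⅛))²) = 1/(4*(13/16)²) = 1/(4*(169/256)) = 1/(169/64) = 64/169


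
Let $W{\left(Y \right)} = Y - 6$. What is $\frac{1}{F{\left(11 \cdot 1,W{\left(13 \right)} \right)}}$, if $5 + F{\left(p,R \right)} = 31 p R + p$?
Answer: $\frac{1}{2393} \approx 0.00041789$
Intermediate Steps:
$W{\left(Y \right)} = -6 + Y$ ($W{\left(Y \right)} = Y - 6 = -6 + Y$)
$F{\left(p,R \right)} = -5 + p + 31 R p$ ($F{\left(p,R \right)} = -5 + \left(31 p R + p\right) = -5 + \left(31 R p + p\right) = -5 + \left(p + 31 R p\right) = -5 + p + 31 R p$)
$\frac{1}{F{\left(11 \cdot 1,W{\left(13 \right)} \right)}} = \frac{1}{-5 + 11 \cdot 1 + 31 \left(-6 + 13\right) 11 \cdot 1} = \frac{1}{-5 + 11 + 31 \cdot 7 \cdot 11} = \frac{1}{-5 + 11 + 2387} = \frac{1}{2393}$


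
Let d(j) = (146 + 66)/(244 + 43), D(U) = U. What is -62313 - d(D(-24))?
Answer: -17884043/287 ≈ -62314.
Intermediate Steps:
d(j) = 212/287
-62313 - d(D(-24)) = -62313 - 1*212/287 = -62313 - 212/287 = -17884043/287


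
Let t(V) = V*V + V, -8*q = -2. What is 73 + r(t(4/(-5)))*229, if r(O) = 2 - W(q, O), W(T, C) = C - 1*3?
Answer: 31366/25 ≈ 1254.6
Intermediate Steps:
q = ¼ (q = -⅛*(-2) = ¼ ≈ 0.25000)
W(T, C) = -3 + C (W(T, C) = C - 3 = -3 + C)
t(V) = V + V² (t(V) = V² + V = V + V²)
r(O) = 5 - O (r(O) = 2 - (-3 + O) = 2 + (3 - O) = 5 - O)
73 + r(t(4/(-5)))*229 = 73 + (5 - 4/(-5)*(1 + 4/(-5)))*229 = 73 + (5 - 4*(-⅕)*(1 + 4*(-⅕)))*229 = 73 + (5 - (-4)*(1 - ⅘)/5)*229 = 73 + (5 - (-4)/(5*5))*229 = 73 + (5 - 1*(-4/25))*229 = 73 + (5 + 4/25)*229 = 73 + (129/25)*229 = 73 + 29541/25 = 31366/25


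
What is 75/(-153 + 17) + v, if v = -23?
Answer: -3203/136 ≈ -23.551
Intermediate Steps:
75/(-153 + 17) + v = 75/(-153 + 17) - 23 = 75/(-136) - 23 = 75*(-1/136) - 23 = -75/136 - 23 = -3203/136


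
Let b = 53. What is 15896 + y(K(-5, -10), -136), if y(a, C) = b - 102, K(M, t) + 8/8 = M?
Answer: 15847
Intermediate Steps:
K(M, t) = -1 + M
y(a, C) = -49 (y(a, C) = 53 - 102 = -49)
15896 + y(K(-5, -10), -136) = 15896 - 49 = 15847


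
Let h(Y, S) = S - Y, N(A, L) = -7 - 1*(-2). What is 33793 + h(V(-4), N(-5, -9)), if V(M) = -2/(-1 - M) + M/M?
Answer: 101363/3 ≈ 33788.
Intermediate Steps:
N(A, L) = -5 (N(A, L) = -7 + 2 = -5)
V(M) = 1 - 2/(-1 - M) (V(M) = -2/(-1 - M) + 1 = 1 - 2/(-1 - M))
33793 + h(V(-4), N(-5, -9)) = 33793 + (-5 - (3 - 4)/(1 - 4)) = 33793 + (-5 - (-1)/(-3)) = 33793 + (-5 - (-1)*(-1)/3) = 33793 + (-5 - 1*⅓) = 33793 + (-5 - ⅓) = 33793 - 16/3 = 101363/3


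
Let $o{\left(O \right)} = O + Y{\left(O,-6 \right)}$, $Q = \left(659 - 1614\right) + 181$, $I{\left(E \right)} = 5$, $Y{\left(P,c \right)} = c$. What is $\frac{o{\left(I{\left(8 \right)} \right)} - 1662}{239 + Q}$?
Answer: $\frac{1663}{535} \approx 3.1084$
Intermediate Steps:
$Q = -774$ ($Q = -955 + 181 = -774$)
$o{\left(O \right)} = -6 + O$ ($o{\left(O \right)} = O - 6 = -6 + O$)
$\frac{o{\left(I{\left(8 \right)} \right)} - 1662}{239 + Q} = \frac{\left(-6 + 5\right) - 1662}{239 - 774} = \frac{-1 - 1662}{-535} = \left(-1663\right) \left(- \frac{1}{535}\right) = \frac{1663}{535}$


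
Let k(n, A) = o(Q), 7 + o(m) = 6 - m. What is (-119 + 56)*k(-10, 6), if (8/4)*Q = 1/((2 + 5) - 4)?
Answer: 147/2 ≈ 73.500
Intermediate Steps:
Q = 1/6 (Q = 1/(2*((2 + 5) - 4)) = 1/(2*(7 - 4)) = (1/2)/3 = (1/2)*(1/3) = 1/6 ≈ 0.16667)
o(m) = -1 - m (o(m) = -7 + (6 - m) = -1 - m)
k(n, A) = -7/6 (k(n, A) = -1 - 1*1/6 = -1 - 1/6 = -7/6)
(-119 + 56)*k(-10, 6) = (-119 + 56)*(-7/6) = -63*(-7/6) = 147/2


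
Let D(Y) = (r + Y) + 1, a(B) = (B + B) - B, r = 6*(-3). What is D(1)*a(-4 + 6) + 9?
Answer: -23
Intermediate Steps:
r = -18
a(B) = B (a(B) = 2*B - B = B)
D(Y) = -17 + Y (D(Y) = (-18 + Y) + 1 = -17 + Y)
D(1)*a(-4 + 6) + 9 = (-17 + 1)*(-4 + 6) + 9 = -16*2 + 9 = -32 + 9 = -23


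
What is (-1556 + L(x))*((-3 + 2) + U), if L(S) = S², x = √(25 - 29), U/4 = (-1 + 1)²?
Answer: 1560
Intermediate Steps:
U = 0 (U = 4*(-1 + 1)² = 4*0² = 4*0 = 0)
x = 2*I (x = √(-4) = 2*I ≈ 2.0*I)
(-1556 + L(x))*((-3 + 2) + U) = (-1556 + (2*I)²)*((-3 + 2) + 0) = (-1556 - 4)*(-1 + 0) = -1560*(-1) = 1560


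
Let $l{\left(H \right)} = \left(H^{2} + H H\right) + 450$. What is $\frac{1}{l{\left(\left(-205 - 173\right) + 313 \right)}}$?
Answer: $\frac{1}{8900} \approx 0.00011236$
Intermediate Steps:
$l{\left(H \right)} = 450 + 2 H^{2}$ ($l{\left(H \right)} = \left(H^{2} + H^{2}\right) + 450 = 2 H^{2} + 450 = 450 + 2 H^{2}$)
$\frac{1}{l{\left(\left(-205 - 173\right) + 313 \right)}} = \frac{1}{450 + 2 \left(\left(-205 - 173\right) + 313\right)^{2}} = \frac{1}{450 + 2 \left(-378 + 313\right)^{2}} = \frac{1}{450 + 2 \left(-65\right)^{2}} = \frac{1}{450 + 2 \cdot 4225} = \frac{1}{450 + 8450} = \frac{1}{8900}$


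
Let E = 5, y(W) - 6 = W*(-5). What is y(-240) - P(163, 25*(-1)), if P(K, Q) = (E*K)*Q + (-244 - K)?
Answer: 21988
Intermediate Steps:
y(W) = 6 - 5*W (y(W) = 6 + W*(-5) = 6 - 5*W)
P(K, Q) = -244 - K + 5*K*Q (P(K, Q) = (5*K)*Q + (-244 - K) = 5*K*Q + (-244 - K) = -244 - K + 5*K*Q)
y(-240) - P(163, 25*(-1)) = (6 - 5*(-240)) - (-244 - 1*163 + 5*163*(25*(-1))) = (6 + 1200) - (-244 - 163 + 5*163*(-25)) = 1206 - (-244 - 163 - 20375) = 1206 - 1*(-20782) = 1206 + 20782 = 21988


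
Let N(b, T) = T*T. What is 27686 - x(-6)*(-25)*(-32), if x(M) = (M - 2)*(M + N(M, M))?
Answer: 219686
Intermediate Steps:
N(b, T) = T²
x(M) = (-2 + M)*(M + M²) (x(M) = (M - 2)*(M + M²) = (-2 + M)*(M + M²))
27686 - x(-6)*(-25)*(-32) = 27686 - -6*(-2 + (-6)² - 1*(-6))*(-25)*(-32) = 27686 - -6*(-2 + 36 + 6)*(-25)*(-32) = 27686 - -6*40*(-25)*(-32) = 27686 - (-240*(-25))*(-32) = 27686 - 6000*(-32) = 27686 - 1*(-192000) = 27686 + 192000 = 219686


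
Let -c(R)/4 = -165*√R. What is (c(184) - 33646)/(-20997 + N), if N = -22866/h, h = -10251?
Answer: 114968382/71739127 - 4510440*√46/71739127 ≈ 1.1762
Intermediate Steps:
c(R) = 660*√R (c(R) = -(-660)*√R = 660*√R)
N = 7622/3417 (N = -22866/(-10251) = -22866*(-1/10251) = 7622/3417 ≈ 2.2306)
(c(184) - 33646)/(-20997 + N) = (660*√184 - 33646)/(-20997 + 7622/3417) = (660*(2*√46) - 33646)/(-71739127/3417) = (1320*√46 - 33646)*(-3417/71739127) = (-33646 + 1320*√46)*(-3417/71739127) = 114968382/71739127 - 4510440*√46/71739127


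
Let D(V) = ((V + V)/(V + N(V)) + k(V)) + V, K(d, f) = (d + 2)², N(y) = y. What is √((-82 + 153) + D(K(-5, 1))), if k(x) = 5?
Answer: √86 ≈ 9.2736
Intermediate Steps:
K(d, f) = (2 + d)²
D(V) = 6 + V (D(V) = ((V + V)/(V + V) + 5) + V = ((2*V)/((2*V)) + 5) + V = ((2*V)*(1/(2*V)) + 5) + V = (1 + 5) + V = 6 + V)
√((-82 + 153) + D(K(-5, 1))) = √((-82 + 153) + (6 + (2 - 5)²)) = √(71 + (6 + (-3)²)) = √(71 + (6 + 9)) = √(71 + 15) = √86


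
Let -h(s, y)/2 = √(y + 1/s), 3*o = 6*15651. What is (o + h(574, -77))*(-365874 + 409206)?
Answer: 1356378264 - 43332*I*√25369078/287 ≈ 1.3564e+9 - 7.6047e+5*I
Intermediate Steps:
o = 31302 (o = (6*15651)/3 = (⅓)*93906 = 31302)
h(s, y) = -2*√(y + 1/s)
(o + h(574, -77))*(-365874 + 409206) = (31302 - 2*√(-77 + 1/574))*(-365874 + 409206) = (31302 - 2*√(-77 + 1/574))*43332 = (31302 - I*√25369078/287)*43332 = 1356378264 - 43332*I*√25369078/287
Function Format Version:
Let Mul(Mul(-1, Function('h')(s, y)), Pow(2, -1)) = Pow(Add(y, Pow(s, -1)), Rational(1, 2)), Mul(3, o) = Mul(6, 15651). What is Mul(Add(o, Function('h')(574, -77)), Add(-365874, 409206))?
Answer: Add(1356378264, Mul(Rational(-43332, 287), I, Pow(25369078, Rational(1, 2)))) ≈ Add(1.3564e+9, Mul(-7.6047e+5, I))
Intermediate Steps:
o = 31302 (o = Mul(Rational(1, 3), Mul(6, 15651)) = Mul(Rational(1, 3), 93906) = 31302)
Function('h')(s, y) = Mul(-2, Pow(Add(y, Pow(s, -1)), Rational(1, 2)))
Mul(Add(o, Function('h')(574, -77)), Add(-365874, 409206)) = Mul(Add(31302, Mul(-2, Pow(Add(-77, Pow(574, -1)), Rational(1, 2)))), Add(-365874, 409206)) = Mul(Add(31302, Mul(-2, Pow(Add(-77, Rational(1, 574)), Rational(1, 2)))), 43332) = Mul(Add(31302, Mul(-2, Pow(Rational(-44197, 574), Rational(1, 2)))), 43332) = Mul(Add(31302, Mul(-2, Mul(Rational(1, 574), I, Pow(25369078, Rational(1, 2))))), 43332) = Mul(Add(31302, Mul(Rational(-1, 287), I, Pow(25369078, Rational(1, 2)))), 43332) = Add(1356378264, Mul(Rational(-43332, 287), I, Pow(25369078, Rational(1, 2))))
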